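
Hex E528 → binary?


Each hex digit → 4 binary bits:
  E = 1110
  5 = 0101
  2 = 0010
  8 = 1000
Concatenate: 1110 0101 0010 1000
= 1110010100101000


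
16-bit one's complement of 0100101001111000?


Original: 0100101001111000
Invert all bits:
  bit 0: 0 → 1
  bit 1: 1 → 0
  bit 2: 0 → 1
  bit 3: 0 → 1
  bit 4: 1 → 0
  bit 5: 0 → 1
  bit 6: 1 → 0
  bit 7: 0 → 1
  bit 8: 0 → 1
  bit 9: 1 → 0
  bit 10: 1 → 0
  bit 11: 1 → 0
  bit 12: 1 → 0
  bit 13: 0 → 1
  bit 14: 0 → 1
  bit 15: 0 → 1
= 1011010110000111


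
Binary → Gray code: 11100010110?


Binary: 11100010110
Gray code: G = B XOR (B >> 1)
B >> 1 = 01110001011
11100010110 XOR 01110001011:
  1 XOR 0 = 1
  1 XOR 1 = 0
  1 XOR 1 = 0
  0 XOR 1 = 1
  0 XOR 0 = 0
  0 XOR 0 = 0
  1 XOR 0 = 1
  0 XOR 1 = 1
  1 XOR 0 = 1
  1 XOR 1 = 0
  0 XOR 1 = 1
= 10010011101


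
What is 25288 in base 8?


Divide by 8 repeatedly:
25288 ÷ 8 = 3161 remainder 0
3161 ÷ 8 = 395 remainder 1
395 ÷ 8 = 49 remainder 3
49 ÷ 8 = 6 remainder 1
6 ÷ 8 = 0 remainder 6
Reading remainders bottom-up:
= 0o61310


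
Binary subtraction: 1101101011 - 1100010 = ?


Align and subtract column by column (LSB to MSB, borrowing when needed):
  1101101011
- 0001100010
  ----------
  col 0: (1 - 0 borrow-in) - 0 → 1 - 0 = 1, borrow out 0
  col 1: (1 - 0 borrow-in) - 1 → 1 - 1 = 0, borrow out 0
  col 2: (0 - 0 borrow-in) - 0 → 0 - 0 = 0, borrow out 0
  col 3: (1 - 0 borrow-in) - 0 → 1 - 0 = 1, borrow out 0
  col 4: (0 - 0 borrow-in) - 0 → 0 - 0 = 0, borrow out 0
  col 5: (1 - 0 borrow-in) - 1 → 1 - 1 = 0, borrow out 0
  col 6: (1 - 0 borrow-in) - 1 → 1 - 1 = 0, borrow out 0
  col 7: (0 - 0 borrow-in) - 0 → 0 - 0 = 0, borrow out 0
  col 8: (1 - 0 borrow-in) - 0 → 1 - 0 = 1, borrow out 0
  col 9: (1 - 0 borrow-in) - 0 → 1 - 0 = 1, borrow out 0
Reading bits MSB→LSB: 1100001001
Strip leading zeros: 1100001001
= 1100001001


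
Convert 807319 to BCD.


Each digit → 4-bit binary:
  8 → 1000
  0 → 0000
  7 → 0111
  3 → 0011
  1 → 0001
  9 → 1001
= 1000 0000 0111 0011 0001 1001


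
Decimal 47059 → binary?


Divide by 2 repeatedly:
47059 ÷ 2 = 23529 remainder 1
23529 ÷ 2 = 11764 remainder 1
11764 ÷ 2 = 5882 remainder 0
5882 ÷ 2 = 2941 remainder 0
2941 ÷ 2 = 1470 remainder 1
1470 ÷ 2 = 735 remainder 0
735 ÷ 2 = 367 remainder 1
367 ÷ 2 = 183 remainder 1
183 ÷ 2 = 91 remainder 1
91 ÷ 2 = 45 remainder 1
45 ÷ 2 = 22 remainder 1
22 ÷ 2 = 11 remainder 0
11 ÷ 2 = 5 remainder 1
5 ÷ 2 = 2 remainder 1
2 ÷ 2 = 1 remainder 0
1 ÷ 2 = 0 remainder 1
Reading remainders bottom-up:
= 1011011111010011


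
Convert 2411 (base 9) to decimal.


Positional values (base 9):
  1 × 9^0 = 1 × 1 = 1
  1 × 9^1 = 1 × 9 = 9
  4 × 9^2 = 4 × 81 = 324
  2 × 9^3 = 2 × 729 = 1458
Sum = 1 + 9 + 324 + 1458
= 1792


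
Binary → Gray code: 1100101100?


Binary: 1100101100
Gray code: G = B XOR (B >> 1)
B >> 1 = 0110010110
1100101100 XOR 0110010110:
  1 XOR 0 = 1
  1 XOR 1 = 0
  0 XOR 1 = 1
  0 XOR 0 = 0
  1 XOR 0 = 1
  0 XOR 1 = 1
  1 XOR 0 = 1
  1 XOR 1 = 0
  0 XOR 1 = 1
  0 XOR 0 = 0
= 1010111010


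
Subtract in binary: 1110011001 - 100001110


Align and subtract column by column (LSB to MSB, borrowing when needed):
  1110011001
- 0100001110
  ----------
  col 0: (1 - 0 borrow-in) - 0 → 1 - 0 = 1, borrow out 0
  col 1: (0 - 0 borrow-in) - 1 → borrow from next column: (0+2) - 1 = 1, borrow out 1
  col 2: (0 - 1 borrow-in) - 1 → borrow from next column: (-1+2) - 1 = 0, borrow out 1
  col 3: (1 - 1 borrow-in) - 1 → borrow from next column: (0+2) - 1 = 1, borrow out 1
  col 4: (1 - 1 borrow-in) - 0 → 0 - 0 = 0, borrow out 0
  col 5: (0 - 0 borrow-in) - 0 → 0 - 0 = 0, borrow out 0
  col 6: (0 - 0 borrow-in) - 0 → 0 - 0 = 0, borrow out 0
  col 7: (1 - 0 borrow-in) - 0 → 1 - 0 = 1, borrow out 0
  col 8: (1 - 0 borrow-in) - 1 → 1 - 1 = 0, borrow out 0
  col 9: (1 - 0 borrow-in) - 0 → 1 - 0 = 1, borrow out 0
Reading bits MSB→LSB: 1010001011
Strip leading zeros: 1010001011
= 1010001011


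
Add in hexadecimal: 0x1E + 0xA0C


Align and add column by column (LSB to MSB, each column mod 16 with carry):
  001E
+ 0A0C
  ----
  col 0: E(14) + C(12) + 0 (carry in) = 26 → A(10), carry out 1
  col 1: 1(1) + 0(0) + 1 (carry in) = 2 → 2(2), carry out 0
  col 2: 0(0) + A(10) + 0 (carry in) = 10 → A(10), carry out 0
  col 3: 0(0) + 0(0) + 0 (carry in) = 0 → 0(0), carry out 0
Reading digits MSB→LSB: 0A2A
Strip leading zeros: A2A
= 0xA2A


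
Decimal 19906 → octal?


Divide by 8 repeatedly:
19906 ÷ 8 = 2488 remainder 2
2488 ÷ 8 = 311 remainder 0
311 ÷ 8 = 38 remainder 7
38 ÷ 8 = 4 remainder 6
4 ÷ 8 = 0 remainder 4
Reading remainders bottom-up:
= 0o46702


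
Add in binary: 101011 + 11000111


Align and add column by column (LSB to MSB, carry propagating):
  000101011
+ 011000111
  ---------
  col 0: 1 + 1 + 0 (carry in) = 2 → bit 0, carry out 1
  col 1: 1 + 1 + 1 (carry in) = 3 → bit 1, carry out 1
  col 2: 0 + 1 + 1 (carry in) = 2 → bit 0, carry out 1
  col 3: 1 + 0 + 1 (carry in) = 2 → bit 0, carry out 1
  col 4: 0 + 0 + 1 (carry in) = 1 → bit 1, carry out 0
  col 5: 1 + 0 + 0 (carry in) = 1 → bit 1, carry out 0
  col 6: 0 + 1 + 0 (carry in) = 1 → bit 1, carry out 0
  col 7: 0 + 1 + 0 (carry in) = 1 → bit 1, carry out 0
  col 8: 0 + 0 + 0 (carry in) = 0 → bit 0, carry out 0
Reading bits MSB→LSB: 011110010
Strip leading zeros: 11110010
= 11110010


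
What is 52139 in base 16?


Divide by 16 repeatedly:
52139 ÷ 16 = 3258 remainder 11 (B)
3258 ÷ 16 = 203 remainder 10 (A)
203 ÷ 16 = 12 remainder 11 (B)
12 ÷ 16 = 0 remainder 12 (C)
Reading remainders bottom-up:
= 0xCBAB


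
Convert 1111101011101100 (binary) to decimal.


Positional values:
Bit 2: 1 × 2^2 = 4
Bit 3: 1 × 2^3 = 8
Bit 5: 1 × 2^5 = 32
Bit 6: 1 × 2^6 = 64
Bit 7: 1 × 2^7 = 128
Bit 9: 1 × 2^9 = 512
Bit 11: 1 × 2^11 = 2048
Bit 12: 1 × 2^12 = 4096
Bit 13: 1 × 2^13 = 8192
Bit 14: 1 × 2^14 = 16384
Bit 15: 1 × 2^15 = 32768
Sum = 4 + 8 + 32 + 64 + 128 + 512 + 2048 + 4096 + 8192 + 16384 + 32768
= 64236


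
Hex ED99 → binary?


Each hex digit → 4 binary bits:
  E = 1110
  D = 1101
  9 = 1001
  9 = 1001
Concatenate: 1110 1101 1001 1001
= 1110110110011001


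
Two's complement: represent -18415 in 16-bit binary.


Original: 0100011111101111
Step 1 - Invert all bits: 1011100000010000
Step 2 - Add 1: 1011100000010000 + 1
= 1011100000010001 (represents -18415)


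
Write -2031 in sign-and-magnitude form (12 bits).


Sign bit: 1 (negative)
Magnitude: 2031 = 11111101111
= 111111101111


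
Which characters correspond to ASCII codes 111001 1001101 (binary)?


Codes (binary): 111001 1001101
Per-code ASCII lookup:
  111001 = 57  (range 48-57: digits, 57 - 48 = 9) → '9'
  1001101 = 77  (range 65-90: uppercase, 77 - 65 = 12) → 'M'
= '9M'


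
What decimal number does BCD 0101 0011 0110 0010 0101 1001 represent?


Each 4-bit group → digit:
  0101 → 5
  0011 → 3
  0110 → 6
  0010 → 2
  0101 → 5
  1001 → 9
= 536259


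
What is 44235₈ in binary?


Each octal digit → 3 binary bits:
  4 = 100
  4 = 100
  2 = 010
  3 = 011
  5 = 101
Concatenate: 100 100 010 011 101
= 100100010011101


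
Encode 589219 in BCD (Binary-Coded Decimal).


Each digit → 4-bit binary:
  5 → 0101
  8 → 1000
  9 → 1001
  2 → 0010
  1 → 0001
  9 → 1001
= 0101 1000 1001 0010 0001 1001


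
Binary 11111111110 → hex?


Group into 4-bit nibbles: 011111111110
  0111 = 7
  1111 = F
  1110 = E
= 0x7FE


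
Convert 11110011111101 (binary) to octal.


Group into 3-bit groups: 011110011111101
  011 = 3
  110 = 6
  011 = 3
  111 = 7
  101 = 5
= 0o36375


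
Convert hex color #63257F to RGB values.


Hex: #63257F
R = 63₁₆ = 99
G = 25₁₆ = 37
B = 7F₁₆ = 127
= RGB(99, 37, 127)


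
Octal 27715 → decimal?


Positional values:
Position 0: 5 × 8^0 = 5
Position 1: 1 × 8^1 = 8
Position 2: 7 × 8^2 = 448
Position 3: 7 × 8^3 = 3584
Position 4: 2 × 8^4 = 8192
Sum = 5 + 8 + 448 + 3584 + 8192
= 12237


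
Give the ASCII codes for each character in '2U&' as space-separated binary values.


String: '2U&'  (3 characters)
Per-character ASCII lookup:
  '2': digits start at 48: '2' = 48 + 2 = 50 → 110010
  'U': uppercase starts at 65: 'U' = 65 + 20 = 85 → 1010101
  '&': special character: '&' = 38 → 100110
= 110010 1010101 100110


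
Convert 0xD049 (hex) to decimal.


Positional values:
Position 0: 9 × 16^0 = 9 × 1 = 9
Position 1: 4 × 16^1 = 4 × 16 = 64
Position 2: 0 × 16^2 = 0 × 256 = 0
Position 3: D × 16^3 = 13 × 4096 = 53248
Sum = 9 + 64 + 0 + 53248
= 53321


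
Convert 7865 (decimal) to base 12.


Divide by 12 repeatedly:
7865 ÷ 12 = 655 remainder 5
655 ÷ 12 = 54 remainder 7
54 ÷ 12 = 4 remainder 6
4 ÷ 12 = 0 remainder 4
Reading remainders bottom-up:
= 4675


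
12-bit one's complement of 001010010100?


Original: 001010010100
Invert all bits:
  bit 0: 0 → 1
  bit 1: 0 → 1
  bit 2: 1 → 0
  bit 3: 0 → 1
  bit 4: 1 → 0
  bit 5: 0 → 1
  bit 6: 0 → 1
  bit 7: 1 → 0
  bit 8: 0 → 1
  bit 9: 1 → 0
  bit 10: 0 → 1
  bit 11: 0 → 1
= 110101101011


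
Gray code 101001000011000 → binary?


Gray code: 101001000011000
MSB stays the same: 1
Each subsequent bit = prev_binary XOR current_gray:
  B[1] = 1 XOR 0 = 1
  B[2] = 1 XOR 1 = 0
  B[3] = 0 XOR 0 = 0
  B[4] = 0 XOR 0 = 0
  B[5] = 0 XOR 1 = 1
  B[6] = 1 XOR 0 = 1
  B[7] = 1 XOR 0 = 1
  B[8] = 1 XOR 0 = 1
  B[9] = 1 XOR 0 = 1
  B[10] = 1 XOR 1 = 0
  B[11] = 0 XOR 1 = 1
  B[12] = 1 XOR 0 = 1
  B[13] = 1 XOR 0 = 1
  B[14] = 1 XOR 0 = 1
= 110001111101111 (25583 decimal)


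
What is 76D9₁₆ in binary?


Each hex digit → 4 binary bits:
  7 = 0111
  6 = 0110
  D = 1101
  9 = 1001
Concatenate: 0111 0110 1101 1001
= 0111011011011001


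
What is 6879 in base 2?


Divide by 2 repeatedly:
6879 ÷ 2 = 3439 remainder 1
3439 ÷ 2 = 1719 remainder 1
1719 ÷ 2 = 859 remainder 1
859 ÷ 2 = 429 remainder 1
429 ÷ 2 = 214 remainder 1
214 ÷ 2 = 107 remainder 0
107 ÷ 2 = 53 remainder 1
53 ÷ 2 = 26 remainder 1
26 ÷ 2 = 13 remainder 0
13 ÷ 2 = 6 remainder 1
6 ÷ 2 = 3 remainder 0
3 ÷ 2 = 1 remainder 1
1 ÷ 2 = 0 remainder 1
Reading remainders bottom-up:
= 1101011011111


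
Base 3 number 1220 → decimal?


Positional values (base 3):
  0 × 3^0 = 0 × 1 = 0
  2 × 3^1 = 2 × 3 = 6
  2 × 3^2 = 2 × 9 = 18
  1 × 3^3 = 1 × 27 = 27
Sum = 0 + 6 + 18 + 27
= 51


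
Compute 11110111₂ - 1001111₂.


Align and subtract column by column (LSB to MSB, borrowing when needed):
  11110111
- 01001111
  --------
  col 0: (1 - 0 borrow-in) - 1 → 1 - 1 = 0, borrow out 0
  col 1: (1 - 0 borrow-in) - 1 → 1 - 1 = 0, borrow out 0
  col 2: (1 - 0 borrow-in) - 1 → 1 - 1 = 0, borrow out 0
  col 3: (0 - 0 borrow-in) - 1 → borrow from next column: (0+2) - 1 = 1, borrow out 1
  col 4: (1 - 1 borrow-in) - 0 → 0 - 0 = 0, borrow out 0
  col 5: (1 - 0 borrow-in) - 0 → 1 - 0 = 1, borrow out 0
  col 6: (1 - 0 borrow-in) - 1 → 1 - 1 = 0, borrow out 0
  col 7: (1 - 0 borrow-in) - 0 → 1 - 0 = 1, borrow out 0
Reading bits MSB→LSB: 10101000
Strip leading zeros: 10101000
= 10101000


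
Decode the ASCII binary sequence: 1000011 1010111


Codes (binary): 1000011 1010111
Per-code ASCII lookup:
  1000011 = 67  (range 65-90: uppercase, 67 - 65 = 2) → 'C'
  1010111 = 87  (range 65-90: uppercase, 87 - 65 = 22) → 'W'
= 'CW'


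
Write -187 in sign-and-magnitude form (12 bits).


Sign bit: 1 (negative)
Magnitude: 187 = 00010111011
= 100010111011


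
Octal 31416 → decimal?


Positional values:
Position 0: 6 × 8^0 = 6
Position 1: 1 × 8^1 = 8
Position 2: 4 × 8^2 = 256
Position 3: 1 × 8^3 = 512
Position 4: 3 × 8^4 = 12288
Sum = 6 + 8 + 256 + 512 + 12288
= 13070


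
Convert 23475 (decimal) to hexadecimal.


Divide by 16 repeatedly:
23475 ÷ 16 = 1467 remainder 3 (3)
1467 ÷ 16 = 91 remainder 11 (B)
91 ÷ 16 = 5 remainder 11 (B)
5 ÷ 16 = 0 remainder 5 (5)
Reading remainders bottom-up:
= 0x5BB3


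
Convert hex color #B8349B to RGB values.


Hex: #B8349B
R = B8₁₆ = 184
G = 34₁₆ = 52
B = 9B₁₆ = 155
= RGB(184, 52, 155)


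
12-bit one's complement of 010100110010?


Original: 010100110010
Invert all bits:
  bit 0: 0 → 1
  bit 1: 1 → 0
  bit 2: 0 → 1
  bit 3: 1 → 0
  bit 4: 0 → 1
  bit 5: 0 → 1
  bit 6: 1 → 0
  bit 7: 1 → 0
  bit 8: 0 → 1
  bit 9: 0 → 1
  bit 10: 1 → 0
  bit 11: 0 → 1
= 101011001101


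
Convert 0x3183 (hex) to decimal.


Positional values:
Position 0: 3 × 16^0 = 3 × 1 = 3
Position 1: 8 × 16^1 = 8 × 16 = 128
Position 2: 1 × 16^2 = 1 × 256 = 256
Position 3: 3 × 16^3 = 3 × 4096 = 12288
Sum = 3 + 128 + 256 + 12288
= 12675


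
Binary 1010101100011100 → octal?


Group into 3-bit groups: 001010101100011100
  001 = 1
  010 = 2
  101 = 5
  100 = 4
  011 = 3
  100 = 4
= 0o125434


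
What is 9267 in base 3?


Divide by 3 repeatedly:
9267 ÷ 3 = 3089 remainder 0
3089 ÷ 3 = 1029 remainder 2
1029 ÷ 3 = 343 remainder 0
343 ÷ 3 = 114 remainder 1
114 ÷ 3 = 38 remainder 0
38 ÷ 3 = 12 remainder 2
12 ÷ 3 = 4 remainder 0
4 ÷ 3 = 1 remainder 1
1 ÷ 3 = 0 remainder 1
Reading remainders bottom-up:
= 110201020


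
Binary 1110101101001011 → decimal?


Positional values:
Bit 0: 1 × 2^0 = 1
Bit 1: 1 × 2^1 = 2
Bit 3: 1 × 2^3 = 8
Bit 6: 1 × 2^6 = 64
Bit 8: 1 × 2^8 = 256
Bit 9: 1 × 2^9 = 512
Bit 11: 1 × 2^11 = 2048
Bit 13: 1 × 2^13 = 8192
Bit 14: 1 × 2^14 = 16384
Bit 15: 1 × 2^15 = 32768
Sum = 1 + 2 + 8 + 64 + 256 + 512 + 2048 + 8192 + 16384 + 32768
= 60235


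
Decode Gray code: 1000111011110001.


Gray code: 1000111011110001
MSB stays the same: 1
Each subsequent bit = prev_binary XOR current_gray:
  B[1] = 1 XOR 0 = 1
  B[2] = 1 XOR 0 = 1
  B[3] = 1 XOR 0 = 1
  B[4] = 1 XOR 1 = 0
  B[5] = 0 XOR 1 = 1
  B[6] = 1 XOR 1 = 0
  B[7] = 0 XOR 0 = 0
  B[8] = 0 XOR 1 = 1
  B[9] = 1 XOR 1 = 0
  B[10] = 0 XOR 1 = 1
  B[11] = 1 XOR 1 = 0
  B[12] = 0 XOR 0 = 0
  B[13] = 0 XOR 0 = 0
  B[14] = 0 XOR 0 = 0
  B[15] = 0 XOR 1 = 1
= 1111010010100001 (62625 decimal)


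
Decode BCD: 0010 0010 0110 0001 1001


Each 4-bit group → digit:
  0010 → 2
  0010 → 2
  0110 → 6
  0001 → 1
  1001 → 9
= 22619


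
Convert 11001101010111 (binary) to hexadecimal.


Group into 4-bit nibbles: 0011001101010111
  0011 = 3
  0011 = 3
  0101 = 5
  0111 = 7
= 0x3357


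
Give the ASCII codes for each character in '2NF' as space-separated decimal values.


String: '2NF'  (3 characters)
Per-character ASCII lookup:
  '2': digits start at 48: '2' = 48 + 2 = 50
  'N': uppercase starts at 65: 'N' = 65 + 13 = 78
  'F': uppercase starts at 65: 'F' = 65 + 5 = 70
= 50 78 70


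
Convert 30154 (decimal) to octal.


Divide by 8 repeatedly:
30154 ÷ 8 = 3769 remainder 2
3769 ÷ 8 = 471 remainder 1
471 ÷ 8 = 58 remainder 7
58 ÷ 8 = 7 remainder 2
7 ÷ 8 = 0 remainder 7
Reading remainders bottom-up:
= 0o72712


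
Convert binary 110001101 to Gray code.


Binary: 110001101
Gray code: G = B XOR (B >> 1)
B >> 1 = 011000110
110001101 XOR 011000110:
  1 XOR 0 = 1
  1 XOR 1 = 0
  0 XOR 1 = 1
  0 XOR 0 = 0
  0 XOR 0 = 0
  1 XOR 0 = 1
  1 XOR 1 = 0
  0 XOR 1 = 1
  1 XOR 0 = 1
= 101001011


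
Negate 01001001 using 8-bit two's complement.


Original: 01001001
Step 1 - Invert all bits: 10110110
Step 2 - Add 1: 10110110 + 1
= 10110111 (represents -73)


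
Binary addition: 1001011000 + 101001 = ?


Align and add column by column (LSB to MSB, carry propagating):
  01001011000
+ 00000101001
  -----------
  col 0: 0 + 1 + 0 (carry in) = 1 → bit 1, carry out 0
  col 1: 0 + 0 + 0 (carry in) = 0 → bit 0, carry out 0
  col 2: 0 + 0 + 0 (carry in) = 0 → bit 0, carry out 0
  col 3: 1 + 1 + 0 (carry in) = 2 → bit 0, carry out 1
  col 4: 1 + 0 + 1 (carry in) = 2 → bit 0, carry out 1
  col 5: 0 + 1 + 1 (carry in) = 2 → bit 0, carry out 1
  col 6: 1 + 0 + 1 (carry in) = 2 → bit 0, carry out 1
  col 7: 0 + 0 + 1 (carry in) = 1 → bit 1, carry out 0
  col 8: 0 + 0 + 0 (carry in) = 0 → bit 0, carry out 0
  col 9: 1 + 0 + 0 (carry in) = 1 → bit 1, carry out 0
  col 10: 0 + 0 + 0 (carry in) = 0 → bit 0, carry out 0
Reading bits MSB→LSB: 01010000001
Strip leading zeros: 1010000001
= 1010000001


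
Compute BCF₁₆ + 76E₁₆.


Align and add column by column (LSB to MSB, each column mod 16 with carry):
  0BCF
+ 076E
  ----
  col 0: F(15) + E(14) + 0 (carry in) = 29 → D(13), carry out 1
  col 1: C(12) + 6(6) + 1 (carry in) = 19 → 3(3), carry out 1
  col 2: B(11) + 7(7) + 1 (carry in) = 19 → 3(3), carry out 1
  col 3: 0(0) + 0(0) + 1 (carry in) = 1 → 1(1), carry out 0
Reading digits MSB→LSB: 133D
Strip leading zeros: 133D
= 0x133D


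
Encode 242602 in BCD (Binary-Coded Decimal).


Each digit → 4-bit binary:
  2 → 0010
  4 → 0100
  2 → 0010
  6 → 0110
  0 → 0000
  2 → 0010
= 0010 0100 0010 0110 0000 0010


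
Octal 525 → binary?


Each octal digit → 3 binary bits:
  5 = 101
  2 = 010
  5 = 101
Concatenate: 101 010 101
= 101010101


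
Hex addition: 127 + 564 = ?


Align and add column by column (LSB to MSB, each column mod 16 with carry):
  0127
+ 0564
  ----
  col 0: 7(7) + 4(4) + 0 (carry in) = 11 → B(11), carry out 0
  col 1: 2(2) + 6(6) + 0 (carry in) = 8 → 8(8), carry out 0
  col 2: 1(1) + 5(5) + 0 (carry in) = 6 → 6(6), carry out 0
  col 3: 0(0) + 0(0) + 0 (carry in) = 0 → 0(0), carry out 0
Reading digits MSB→LSB: 068B
Strip leading zeros: 68B
= 0x68B


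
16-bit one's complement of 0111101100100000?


Original: 0111101100100000
Invert all bits:
  bit 0: 0 → 1
  bit 1: 1 → 0
  bit 2: 1 → 0
  bit 3: 1 → 0
  bit 4: 1 → 0
  bit 5: 0 → 1
  bit 6: 1 → 0
  bit 7: 1 → 0
  bit 8: 0 → 1
  bit 9: 0 → 1
  bit 10: 1 → 0
  bit 11: 0 → 1
  bit 12: 0 → 1
  bit 13: 0 → 1
  bit 14: 0 → 1
  bit 15: 0 → 1
= 1000010011011111


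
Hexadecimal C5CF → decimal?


Positional values:
Position 0: F × 16^0 = 15 × 1 = 15
Position 1: C × 16^1 = 12 × 16 = 192
Position 2: 5 × 16^2 = 5 × 256 = 1280
Position 3: C × 16^3 = 12 × 4096 = 49152
Sum = 15 + 192 + 1280 + 49152
= 50639


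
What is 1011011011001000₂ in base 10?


Positional values:
Bit 3: 1 × 2^3 = 8
Bit 6: 1 × 2^6 = 64
Bit 7: 1 × 2^7 = 128
Bit 9: 1 × 2^9 = 512
Bit 10: 1 × 2^10 = 1024
Bit 12: 1 × 2^12 = 4096
Bit 13: 1 × 2^13 = 8192
Bit 15: 1 × 2^15 = 32768
Sum = 8 + 64 + 128 + 512 + 1024 + 4096 + 8192 + 32768
= 46792


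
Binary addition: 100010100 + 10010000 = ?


Align and add column by column (LSB to MSB, carry propagating):
  0100010100
+ 0010010000
  ----------
  col 0: 0 + 0 + 0 (carry in) = 0 → bit 0, carry out 0
  col 1: 0 + 0 + 0 (carry in) = 0 → bit 0, carry out 0
  col 2: 1 + 0 + 0 (carry in) = 1 → bit 1, carry out 0
  col 3: 0 + 0 + 0 (carry in) = 0 → bit 0, carry out 0
  col 4: 1 + 1 + 0 (carry in) = 2 → bit 0, carry out 1
  col 5: 0 + 0 + 1 (carry in) = 1 → bit 1, carry out 0
  col 6: 0 + 0 + 0 (carry in) = 0 → bit 0, carry out 0
  col 7: 0 + 1 + 0 (carry in) = 1 → bit 1, carry out 0
  col 8: 1 + 0 + 0 (carry in) = 1 → bit 1, carry out 0
  col 9: 0 + 0 + 0 (carry in) = 0 → bit 0, carry out 0
Reading bits MSB→LSB: 0110100100
Strip leading zeros: 110100100
= 110100100


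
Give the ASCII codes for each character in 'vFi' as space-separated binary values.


String: 'vFi'  (3 characters)
Per-character ASCII lookup:
  'v': lowercase starts at 97: 'v' = 97 + 21 = 118 → 1110110
  'F': uppercase starts at 65: 'F' = 65 + 5 = 70 → 1000110
  'i': lowercase starts at 97: 'i' = 97 + 8 = 105 → 1101001
= 1110110 1000110 1101001


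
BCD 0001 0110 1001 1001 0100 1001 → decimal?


Each 4-bit group → digit:
  0001 → 1
  0110 → 6
  1001 → 9
  1001 → 9
  0100 → 4
  1001 → 9
= 169949


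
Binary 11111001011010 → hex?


Group into 4-bit nibbles: 0011111001011010
  0011 = 3
  1110 = E
  0101 = 5
  1010 = A
= 0x3E5A


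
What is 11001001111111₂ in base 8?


Group into 3-bit groups: 011001001111111
  011 = 3
  001 = 1
  001 = 1
  111 = 7
  111 = 7
= 0o31177


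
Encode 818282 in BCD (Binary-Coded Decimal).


Each digit → 4-bit binary:
  8 → 1000
  1 → 0001
  8 → 1000
  2 → 0010
  8 → 1000
  2 → 0010
= 1000 0001 1000 0010 1000 0010


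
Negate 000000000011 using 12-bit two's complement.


Original: 000000000011
Step 1 - Invert all bits: 111111111100
Step 2 - Add 1: 111111111100 + 1
= 111111111101 (represents -3)


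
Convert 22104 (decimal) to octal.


Divide by 8 repeatedly:
22104 ÷ 8 = 2763 remainder 0
2763 ÷ 8 = 345 remainder 3
345 ÷ 8 = 43 remainder 1
43 ÷ 8 = 5 remainder 3
5 ÷ 8 = 0 remainder 5
Reading remainders bottom-up:
= 0o53130


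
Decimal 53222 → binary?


Divide by 2 repeatedly:
53222 ÷ 2 = 26611 remainder 0
26611 ÷ 2 = 13305 remainder 1
13305 ÷ 2 = 6652 remainder 1
6652 ÷ 2 = 3326 remainder 0
3326 ÷ 2 = 1663 remainder 0
1663 ÷ 2 = 831 remainder 1
831 ÷ 2 = 415 remainder 1
415 ÷ 2 = 207 remainder 1
207 ÷ 2 = 103 remainder 1
103 ÷ 2 = 51 remainder 1
51 ÷ 2 = 25 remainder 1
25 ÷ 2 = 12 remainder 1
12 ÷ 2 = 6 remainder 0
6 ÷ 2 = 3 remainder 0
3 ÷ 2 = 1 remainder 1
1 ÷ 2 = 0 remainder 1
Reading remainders bottom-up:
= 1100111111100110


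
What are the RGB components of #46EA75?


Hex: #46EA75
R = 46₁₆ = 70
G = EA₁₆ = 234
B = 75₁₆ = 117
= RGB(70, 234, 117)


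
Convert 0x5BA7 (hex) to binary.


Each hex digit → 4 binary bits:
  5 = 0101
  B = 1011
  A = 1010
  7 = 0111
Concatenate: 0101 1011 1010 0111
= 0101101110100111


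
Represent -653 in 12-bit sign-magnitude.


Sign bit: 1 (negative)
Magnitude: 653 = 01010001101
= 101010001101


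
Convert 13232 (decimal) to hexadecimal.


Divide by 16 repeatedly:
13232 ÷ 16 = 827 remainder 0 (0)
827 ÷ 16 = 51 remainder 11 (B)
51 ÷ 16 = 3 remainder 3 (3)
3 ÷ 16 = 0 remainder 3 (3)
Reading remainders bottom-up:
= 0x33B0


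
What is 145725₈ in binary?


Each octal digit → 3 binary bits:
  1 = 001
  4 = 100
  5 = 101
  7 = 111
  2 = 010
  5 = 101
Concatenate: 001 100 101 111 010 101
= 001100101111010101


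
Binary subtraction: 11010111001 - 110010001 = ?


Align and subtract column by column (LSB to MSB, borrowing when needed):
  11010111001
- 00110010001
  -----------
  col 0: (1 - 0 borrow-in) - 1 → 1 - 1 = 0, borrow out 0
  col 1: (0 - 0 borrow-in) - 0 → 0 - 0 = 0, borrow out 0
  col 2: (0 - 0 borrow-in) - 0 → 0 - 0 = 0, borrow out 0
  col 3: (1 - 0 borrow-in) - 0 → 1 - 0 = 1, borrow out 0
  col 4: (1 - 0 borrow-in) - 1 → 1 - 1 = 0, borrow out 0
  col 5: (1 - 0 borrow-in) - 0 → 1 - 0 = 1, borrow out 0
  col 6: (0 - 0 borrow-in) - 0 → 0 - 0 = 0, borrow out 0
  col 7: (1 - 0 borrow-in) - 1 → 1 - 1 = 0, borrow out 0
  col 8: (0 - 0 borrow-in) - 1 → borrow from next column: (0+2) - 1 = 1, borrow out 1
  col 9: (1 - 1 borrow-in) - 0 → 0 - 0 = 0, borrow out 0
  col 10: (1 - 0 borrow-in) - 0 → 1 - 0 = 1, borrow out 0
Reading bits MSB→LSB: 10100101000
Strip leading zeros: 10100101000
= 10100101000


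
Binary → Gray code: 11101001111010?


Binary: 11101001111010
Gray code: G = B XOR (B >> 1)
B >> 1 = 01110100111101
11101001111010 XOR 01110100111101:
  1 XOR 0 = 1
  1 XOR 1 = 0
  1 XOR 1 = 0
  0 XOR 1 = 1
  1 XOR 0 = 1
  0 XOR 1 = 1
  0 XOR 0 = 0
  1 XOR 0 = 1
  1 XOR 1 = 0
  1 XOR 1 = 0
  1 XOR 1 = 0
  0 XOR 1 = 1
  1 XOR 0 = 1
  0 XOR 1 = 1
= 10011101000111


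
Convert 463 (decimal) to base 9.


Divide by 9 repeatedly:
463 ÷ 9 = 51 remainder 4
51 ÷ 9 = 5 remainder 6
5 ÷ 9 = 0 remainder 5
Reading remainders bottom-up:
= 564


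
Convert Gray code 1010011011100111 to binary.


Gray code: 1010011011100111
MSB stays the same: 1
Each subsequent bit = prev_binary XOR current_gray:
  B[1] = 1 XOR 0 = 1
  B[2] = 1 XOR 1 = 0
  B[3] = 0 XOR 0 = 0
  B[4] = 0 XOR 0 = 0
  B[5] = 0 XOR 1 = 1
  B[6] = 1 XOR 1 = 0
  B[7] = 0 XOR 0 = 0
  B[8] = 0 XOR 1 = 1
  B[9] = 1 XOR 1 = 0
  B[10] = 0 XOR 1 = 1
  B[11] = 1 XOR 0 = 1
  B[12] = 1 XOR 0 = 1
  B[13] = 1 XOR 1 = 0
  B[14] = 0 XOR 1 = 1
  B[15] = 1 XOR 1 = 0
= 1100010010111010 (50362 decimal)


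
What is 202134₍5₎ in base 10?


Positional values (base 5):
  4 × 5^0 = 4 × 1 = 4
  3 × 5^1 = 3 × 5 = 15
  1 × 5^2 = 1 × 25 = 25
  2 × 5^3 = 2 × 125 = 250
  0 × 5^4 = 0 × 625 = 0
  2 × 5^5 = 2 × 3125 = 6250
Sum = 4 + 15 + 25 + 250 + 0 + 6250
= 6544


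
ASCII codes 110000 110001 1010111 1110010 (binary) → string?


Codes (binary): 110000 110001 1010111 1110010
Per-code ASCII lookup:
  110000 = 48  (range 48-57: digits, 48 - 48 = 0) → '0'
  110001 = 49  (range 48-57: digits, 49 - 48 = 1) → '1'
  1010111 = 87  (range 65-90: uppercase, 87 - 65 = 22) → 'W'
  1110010 = 114  (range 97-122: lowercase, 114 - 97 = 17) → 'r'
= '01Wr'


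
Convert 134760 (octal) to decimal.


Positional values:
Position 0: 0 × 8^0 = 0
Position 1: 6 × 8^1 = 48
Position 2: 7 × 8^2 = 448
Position 3: 4 × 8^3 = 2048
Position 4: 3 × 8^4 = 12288
Position 5: 1 × 8^5 = 32768
Sum = 0 + 48 + 448 + 2048 + 12288 + 32768
= 47600


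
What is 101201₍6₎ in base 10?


Positional values (base 6):
  1 × 6^0 = 1 × 1 = 1
  0 × 6^1 = 0 × 6 = 0
  2 × 6^2 = 2 × 36 = 72
  1 × 6^3 = 1 × 216 = 216
  0 × 6^4 = 0 × 1296 = 0
  1 × 6^5 = 1 × 7776 = 7776
Sum = 1 + 0 + 72 + 216 + 0 + 7776
= 8065


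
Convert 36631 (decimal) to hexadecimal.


Divide by 16 repeatedly:
36631 ÷ 16 = 2289 remainder 7 (7)
2289 ÷ 16 = 143 remainder 1 (1)
143 ÷ 16 = 8 remainder 15 (F)
8 ÷ 16 = 0 remainder 8 (8)
Reading remainders bottom-up:
= 0x8F17


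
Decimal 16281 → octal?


Divide by 8 repeatedly:
16281 ÷ 8 = 2035 remainder 1
2035 ÷ 8 = 254 remainder 3
254 ÷ 8 = 31 remainder 6
31 ÷ 8 = 3 remainder 7
3 ÷ 8 = 0 remainder 3
Reading remainders bottom-up:
= 0o37631


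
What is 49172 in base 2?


Divide by 2 repeatedly:
49172 ÷ 2 = 24586 remainder 0
24586 ÷ 2 = 12293 remainder 0
12293 ÷ 2 = 6146 remainder 1
6146 ÷ 2 = 3073 remainder 0
3073 ÷ 2 = 1536 remainder 1
1536 ÷ 2 = 768 remainder 0
768 ÷ 2 = 384 remainder 0
384 ÷ 2 = 192 remainder 0
192 ÷ 2 = 96 remainder 0
96 ÷ 2 = 48 remainder 0
48 ÷ 2 = 24 remainder 0
24 ÷ 2 = 12 remainder 0
12 ÷ 2 = 6 remainder 0
6 ÷ 2 = 3 remainder 0
3 ÷ 2 = 1 remainder 1
1 ÷ 2 = 0 remainder 1
Reading remainders bottom-up:
= 1100000000010100


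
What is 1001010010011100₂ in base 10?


Positional values:
Bit 2: 1 × 2^2 = 4
Bit 3: 1 × 2^3 = 8
Bit 4: 1 × 2^4 = 16
Bit 7: 1 × 2^7 = 128
Bit 10: 1 × 2^10 = 1024
Bit 12: 1 × 2^12 = 4096
Bit 15: 1 × 2^15 = 32768
Sum = 4 + 8 + 16 + 128 + 1024 + 4096 + 32768
= 38044


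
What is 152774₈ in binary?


Each octal digit → 3 binary bits:
  1 = 001
  5 = 101
  2 = 010
  7 = 111
  7 = 111
  4 = 100
Concatenate: 001 101 010 111 111 100
= 001101010111111100


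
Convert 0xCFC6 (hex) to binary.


Each hex digit → 4 binary bits:
  C = 1100
  F = 1111
  C = 1100
  6 = 0110
Concatenate: 1100 1111 1100 0110
= 1100111111000110


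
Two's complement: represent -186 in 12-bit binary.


Original: 000010111010
Step 1 - Invert all bits: 111101000101
Step 2 - Add 1: 111101000101 + 1
= 111101000110 (represents -186)


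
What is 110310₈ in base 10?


Positional values:
Position 0: 0 × 8^0 = 0
Position 1: 1 × 8^1 = 8
Position 2: 3 × 8^2 = 192
Position 3: 0 × 8^3 = 0
Position 4: 1 × 8^4 = 4096
Position 5: 1 × 8^5 = 32768
Sum = 0 + 8 + 192 + 0 + 4096 + 32768
= 37064


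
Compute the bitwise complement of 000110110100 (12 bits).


Original: 000110110100
Invert all bits:
  bit 0: 0 → 1
  bit 1: 0 → 1
  bit 2: 0 → 1
  bit 3: 1 → 0
  bit 4: 1 → 0
  bit 5: 0 → 1
  bit 6: 1 → 0
  bit 7: 1 → 0
  bit 8: 0 → 1
  bit 9: 1 → 0
  bit 10: 0 → 1
  bit 11: 0 → 1
= 111001001011


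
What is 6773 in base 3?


Divide by 3 repeatedly:
6773 ÷ 3 = 2257 remainder 2
2257 ÷ 3 = 752 remainder 1
752 ÷ 3 = 250 remainder 2
250 ÷ 3 = 83 remainder 1
83 ÷ 3 = 27 remainder 2
27 ÷ 3 = 9 remainder 0
9 ÷ 3 = 3 remainder 0
3 ÷ 3 = 1 remainder 0
1 ÷ 3 = 0 remainder 1
Reading remainders bottom-up:
= 100021212


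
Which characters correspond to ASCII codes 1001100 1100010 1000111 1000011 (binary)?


Codes (binary): 1001100 1100010 1000111 1000011
Per-code ASCII lookup:
  1001100 = 76  (range 65-90: uppercase, 76 - 65 = 11) → 'L'
  1100010 = 98  (range 97-122: lowercase, 98 - 97 = 1) → 'b'
  1000111 = 71  (range 65-90: uppercase, 71 - 65 = 6) → 'G'
  1000011 = 67  (range 65-90: uppercase, 67 - 65 = 2) → 'C'
= 'LbGC'


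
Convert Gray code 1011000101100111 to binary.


Gray code: 1011000101100111
MSB stays the same: 1
Each subsequent bit = prev_binary XOR current_gray:
  B[1] = 1 XOR 0 = 1
  B[2] = 1 XOR 1 = 0
  B[3] = 0 XOR 1 = 1
  B[4] = 1 XOR 0 = 1
  B[5] = 1 XOR 0 = 1
  B[6] = 1 XOR 0 = 1
  B[7] = 1 XOR 1 = 0
  B[8] = 0 XOR 0 = 0
  B[9] = 0 XOR 1 = 1
  B[10] = 1 XOR 1 = 0
  B[11] = 0 XOR 0 = 0
  B[12] = 0 XOR 0 = 0
  B[13] = 0 XOR 1 = 1
  B[14] = 1 XOR 1 = 0
  B[15] = 0 XOR 1 = 1
= 1101111001000101 (56901 decimal)


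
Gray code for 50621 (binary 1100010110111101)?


Binary: 1100010110111101
Gray code: G = B XOR (B >> 1)
B >> 1 = 0110001011011110
1100010110111101 XOR 0110001011011110:
  1 XOR 0 = 1
  1 XOR 1 = 0
  0 XOR 1 = 1
  0 XOR 0 = 0
  0 XOR 0 = 0
  1 XOR 0 = 1
  0 XOR 1 = 1
  1 XOR 0 = 1
  1 XOR 1 = 0
  0 XOR 1 = 1
  1 XOR 0 = 1
  1 XOR 1 = 0
  1 XOR 1 = 0
  1 XOR 1 = 0
  0 XOR 1 = 1
  1 XOR 0 = 1
= 1010011101100011


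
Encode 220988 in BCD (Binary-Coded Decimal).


Each digit → 4-bit binary:
  2 → 0010
  2 → 0010
  0 → 0000
  9 → 1001
  8 → 1000
  8 → 1000
= 0010 0010 0000 1001 1000 1000


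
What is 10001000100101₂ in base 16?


Group into 4-bit nibbles: 0010001000100101
  0010 = 2
  0010 = 2
  0010 = 2
  0101 = 5
= 0x2225


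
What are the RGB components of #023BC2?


Hex: #023BC2
R = 02₁₆ = 2
G = 3B₁₆ = 59
B = C2₁₆ = 194
= RGB(2, 59, 194)


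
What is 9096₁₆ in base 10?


Positional values:
Position 0: 6 × 16^0 = 6 × 1 = 6
Position 1: 9 × 16^1 = 9 × 16 = 144
Position 2: 0 × 16^2 = 0 × 256 = 0
Position 3: 9 × 16^3 = 9 × 4096 = 36864
Sum = 6 + 144 + 0 + 36864
= 37014


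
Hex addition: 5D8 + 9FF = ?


Align and add column by column (LSB to MSB, each column mod 16 with carry):
  05D8
+ 09FF
  ----
  col 0: 8(8) + F(15) + 0 (carry in) = 23 → 7(7), carry out 1
  col 1: D(13) + F(15) + 1 (carry in) = 29 → D(13), carry out 1
  col 2: 5(5) + 9(9) + 1 (carry in) = 15 → F(15), carry out 0
  col 3: 0(0) + 0(0) + 0 (carry in) = 0 → 0(0), carry out 0
Reading digits MSB→LSB: 0FD7
Strip leading zeros: FD7
= 0xFD7


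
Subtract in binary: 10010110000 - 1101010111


Align and subtract column by column (LSB to MSB, borrowing when needed):
  10010110000
- 01101010111
  -----------
  col 0: (0 - 0 borrow-in) - 1 → borrow from next column: (0+2) - 1 = 1, borrow out 1
  col 1: (0 - 1 borrow-in) - 1 → borrow from next column: (-1+2) - 1 = 0, borrow out 1
  col 2: (0 - 1 borrow-in) - 1 → borrow from next column: (-1+2) - 1 = 0, borrow out 1
  col 3: (0 - 1 borrow-in) - 0 → borrow from next column: (-1+2) - 0 = 1, borrow out 1
  col 4: (1 - 1 borrow-in) - 1 → borrow from next column: (0+2) - 1 = 1, borrow out 1
  col 5: (1 - 1 borrow-in) - 0 → 0 - 0 = 0, borrow out 0
  col 6: (0 - 0 borrow-in) - 1 → borrow from next column: (0+2) - 1 = 1, borrow out 1
  col 7: (1 - 1 borrow-in) - 0 → 0 - 0 = 0, borrow out 0
  col 8: (0 - 0 borrow-in) - 1 → borrow from next column: (0+2) - 1 = 1, borrow out 1
  col 9: (0 - 1 borrow-in) - 1 → borrow from next column: (-1+2) - 1 = 0, borrow out 1
  col 10: (1 - 1 borrow-in) - 0 → 0 - 0 = 0, borrow out 0
Reading bits MSB→LSB: 00101011001
Strip leading zeros: 101011001
= 101011001


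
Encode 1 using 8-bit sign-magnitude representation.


Sign bit: 0 (positive)
Magnitude: 1 = 0000001
= 00000001


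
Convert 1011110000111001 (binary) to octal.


Group into 3-bit groups: 001011110000111001
  001 = 1
  011 = 3
  110 = 6
  000 = 0
  111 = 7
  001 = 1
= 0o136071


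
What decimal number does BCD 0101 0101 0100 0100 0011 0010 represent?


Each 4-bit group → digit:
  0101 → 5
  0101 → 5
  0100 → 4
  0100 → 4
  0011 → 3
  0010 → 2
= 554432


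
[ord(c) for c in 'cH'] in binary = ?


String: 'cH'  (2 characters)
Per-character ASCII lookup:
  'c': lowercase starts at 97: 'c' = 97 + 2 = 99 → 1100011
  'H': uppercase starts at 65: 'H' = 65 + 7 = 72 → 1001000
= 1100011 1001000


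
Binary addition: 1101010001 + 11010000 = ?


Align and add column by column (LSB to MSB, carry propagating):
  01101010001
+ 00011010000
  -----------
  col 0: 1 + 0 + 0 (carry in) = 1 → bit 1, carry out 0
  col 1: 0 + 0 + 0 (carry in) = 0 → bit 0, carry out 0
  col 2: 0 + 0 + 0 (carry in) = 0 → bit 0, carry out 0
  col 3: 0 + 0 + 0 (carry in) = 0 → bit 0, carry out 0
  col 4: 1 + 1 + 0 (carry in) = 2 → bit 0, carry out 1
  col 5: 0 + 0 + 1 (carry in) = 1 → bit 1, carry out 0
  col 6: 1 + 1 + 0 (carry in) = 2 → bit 0, carry out 1
  col 7: 0 + 1 + 1 (carry in) = 2 → bit 0, carry out 1
  col 8: 1 + 0 + 1 (carry in) = 2 → bit 0, carry out 1
  col 9: 1 + 0 + 1 (carry in) = 2 → bit 0, carry out 1
  col 10: 0 + 0 + 1 (carry in) = 1 → bit 1, carry out 0
Reading bits MSB→LSB: 10000100001
Strip leading zeros: 10000100001
= 10000100001


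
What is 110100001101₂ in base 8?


Group into 3-bit groups: 110100001101
  110 = 6
  100 = 4
  001 = 1
  101 = 5
= 0o6415


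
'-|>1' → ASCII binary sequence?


String: '-|>1'  (4 characters)
Per-character ASCII lookup:
  '-': special character: '-' = 45 → 101101
  '|': special character: '|' = 124 → 1111100
  '>': special character: '>' = 62 → 111110
  '1': digits start at 48: '1' = 48 + 1 = 49 → 110001
= 101101 1111100 111110 110001


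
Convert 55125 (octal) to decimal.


Positional values:
Position 0: 5 × 8^0 = 5
Position 1: 2 × 8^1 = 16
Position 2: 1 × 8^2 = 64
Position 3: 5 × 8^3 = 2560
Position 4: 5 × 8^4 = 20480
Sum = 5 + 16 + 64 + 2560 + 20480
= 23125


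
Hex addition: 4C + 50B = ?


Align and add column by column (LSB to MSB, each column mod 16 with carry):
  004C
+ 050B
  ----
  col 0: C(12) + B(11) + 0 (carry in) = 23 → 7(7), carry out 1
  col 1: 4(4) + 0(0) + 1 (carry in) = 5 → 5(5), carry out 0
  col 2: 0(0) + 5(5) + 0 (carry in) = 5 → 5(5), carry out 0
  col 3: 0(0) + 0(0) + 0 (carry in) = 0 → 0(0), carry out 0
Reading digits MSB→LSB: 0557
Strip leading zeros: 557
= 0x557


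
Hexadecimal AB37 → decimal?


Positional values:
Position 0: 7 × 16^0 = 7 × 1 = 7
Position 1: 3 × 16^1 = 3 × 16 = 48
Position 2: B × 16^2 = 11 × 256 = 2816
Position 3: A × 16^3 = 10 × 4096 = 40960
Sum = 7 + 48 + 2816 + 40960
= 43831


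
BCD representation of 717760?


Each digit → 4-bit binary:
  7 → 0111
  1 → 0001
  7 → 0111
  7 → 0111
  6 → 0110
  0 → 0000
= 0111 0001 0111 0111 0110 0000


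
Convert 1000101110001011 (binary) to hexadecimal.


Group into 4-bit nibbles: 1000101110001011
  1000 = 8
  1011 = B
  1000 = 8
  1011 = B
= 0x8B8B


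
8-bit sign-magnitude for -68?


Sign bit: 1 (negative)
Magnitude: 68 = 1000100
= 11000100


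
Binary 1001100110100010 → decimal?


Positional values:
Bit 1: 1 × 2^1 = 2
Bit 5: 1 × 2^5 = 32
Bit 7: 1 × 2^7 = 128
Bit 8: 1 × 2^8 = 256
Bit 11: 1 × 2^11 = 2048
Bit 12: 1 × 2^12 = 4096
Bit 15: 1 × 2^15 = 32768
Sum = 2 + 32 + 128 + 256 + 2048 + 4096 + 32768
= 39330


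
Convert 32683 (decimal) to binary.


Divide by 2 repeatedly:
32683 ÷ 2 = 16341 remainder 1
16341 ÷ 2 = 8170 remainder 1
8170 ÷ 2 = 4085 remainder 0
4085 ÷ 2 = 2042 remainder 1
2042 ÷ 2 = 1021 remainder 0
1021 ÷ 2 = 510 remainder 1
510 ÷ 2 = 255 remainder 0
255 ÷ 2 = 127 remainder 1
127 ÷ 2 = 63 remainder 1
63 ÷ 2 = 31 remainder 1
31 ÷ 2 = 15 remainder 1
15 ÷ 2 = 7 remainder 1
7 ÷ 2 = 3 remainder 1
3 ÷ 2 = 1 remainder 1
1 ÷ 2 = 0 remainder 1
Reading remainders bottom-up:
= 111111110101011


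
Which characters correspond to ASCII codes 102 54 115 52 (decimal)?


Codes (decimal): 102 54 115 52
Per-code ASCII lookup:
  102  (range 97-122: lowercase, 102 - 97 = 5) → 'f'
  54  (range 48-57: digits, 54 - 48 = 6) → '6'
  115  (range 97-122: lowercase, 115 - 97 = 18) → 's'
  52  (range 48-57: digits, 52 - 48 = 4) → '4'
= 'f6s4'


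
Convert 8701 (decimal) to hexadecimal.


Divide by 16 repeatedly:
8701 ÷ 16 = 543 remainder 13 (D)
543 ÷ 16 = 33 remainder 15 (F)
33 ÷ 16 = 2 remainder 1 (1)
2 ÷ 16 = 0 remainder 2 (2)
Reading remainders bottom-up:
= 0x21FD


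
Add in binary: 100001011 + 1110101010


Align and add column by column (LSB to MSB, carry propagating):
  00100001011
+ 01110101010
  -----------
  col 0: 1 + 0 + 0 (carry in) = 1 → bit 1, carry out 0
  col 1: 1 + 1 + 0 (carry in) = 2 → bit 0, carry out 1
  col 2: 0 + 0 + 1 (carry in) = 1 → bit 1, carry out 0
  col 3: 1 + 1 + 0 (carry in) = 2 → bit 0, carry out 1
  col 4: 0 + 0 + 1 (carry in) = 1 → bit 1, carry out 0
  col 5: 0 + 1 + 0 (carry in) = 1 → bit 1, carry out 0
  col 6: 0 + 0 + 0 (carry in) = 0 → bit 0, carry out 0
  col 7: 0 + 1 + 0 (carry in) = 1 → bit 1, carry out 0
  col 8: 1 + 1 + 0 (carry in) = 2 → bit 0, carry out 1
  col 9: 0 + 1 + 1 (carry in) = 2 → bit 0, carry out 1
  col 10: 0 + 0 + 1 (carry in) = 1 → bit 1, carry out 0
Reading bits MSB→LSB: 10010110101
Strip leading zeros: 10010110101
= 10010110101


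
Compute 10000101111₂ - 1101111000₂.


Align and subtract column by column (LSB to MSB, borrowing when needed):
  10000101111
- 01101111000
  -----------
  col 0: (1 - 0 borrow-in) - 0 → 1 - 0 = 1, borrow out 0
  col 1: (1 - 0 borrow-in) - 0 → 1 - 0 = 1, borrow out 0
  col 2: (1 - 0 borrow-in) - 0 → 1 - 0 = 1, borrow out 0
  col 3: (1 - 0 borrow-in) - 1 → 1 - 1 = 0, borrow out 0
  col 4: (0 - 0 borrow-in) - 1 → borrow from next column: (0+2) - 1 = 1, borrow out 1
  col 5: (1 - 1 borrow-in) - 1 → borrow from next column: (0+2) - 1 = 1, borrow out 1
  col 6: (0 - 1 borrow-in) - 1 → borrow from next column: (-1+2) - 1 = 0, borrow out 1
  col 7: (0 - 1 borrow-in) - 0 → borrow from next column: (-1+2) - 0 = 1, borrow out 1
  col 8: (0 - 1 borrow-in) - 1 → borrow from next column: (-1+2) - 1 = 0, borrow out 1
  col 9: (0 - 1 borrow-in) - 1 → borrow from next column: (-1+2) - 1 = 0, borrow out 1
  col 10: (1 - 1 borrow-in) - 0 → 0 - 0 = 0, borrow out 0
Reading bits MSB→LSB: 00010110111
Strip leading zeros: 10110111
= 10110111


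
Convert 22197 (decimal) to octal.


Divide by 8 repeatedly:
22197 ÷ 8 = 2774 remainder 5
2774 ÷ 8 = 346 remainder 6
346 ÷ 8 = 43 remainder 2
43 ÷ 8 = 5 remainder 3
5 ÷ 8 = 0 remainder 5
Reading remainders bottom-up:
= 0o53265


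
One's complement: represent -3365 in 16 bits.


Original: 0000110100100101
Invert all bits:
  bit 0: 0 → 1
  bit 1: 0 → 1
  bit 2: 0 → 1
  bit 3: 0 → 1
  bit 4: 1 → 0
  bit 5: 1 → 0
  bit 6: 0 → 1
  bit 7: 1 → 0
  bit 8: 0 → 1
  bit 9: 0 → 1
  bit 10: 1 → 0
  bit 11: 0 → 1
  bit 12: 0 → 1
  bit 13: 1 → 0
  bit 14: 0 → 1
  bit 15: 1 → 0
= 1111001011011010


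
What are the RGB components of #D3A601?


Hex: #D3A601
R = D3₁₆ = 211
G = A6₁₆ = 166
B = 01₁₆ = 1
= RGB(211, 166, 1)


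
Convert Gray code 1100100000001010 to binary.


Gray code: 1100100000001010
MSB stays the same: 1
Each subsequent bit = prev_binary XOR current_gray:
  B[1] = 1 XOR 1 = 0
  B[2] = 0 XOR 0 = 0
  B[3] = 0 XOR 0 = 0
  B[4] = 0 XOR 1 = 1
  B[5] = 1 XOR 0 = 1
  B[6] = 1 XOR 0 = 1
  B[7] = 1 XOR 0 = 1
  B[8] = 1 XOR 0 = 1
  B[9] = 1 XOR 0 = 1
  B[10] = 1 XOR 0 = 1
  B[11] = 1 XOR 0 = 1
  B[12] = 1 XOR 1 = 0
  B[13] = 0 XOR 0 = 0
  B[14] = 0 XOR 1 = 1
  B[15] = 1 XOR 0 = 1
= 1000111111110011 (36851 decimal)
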